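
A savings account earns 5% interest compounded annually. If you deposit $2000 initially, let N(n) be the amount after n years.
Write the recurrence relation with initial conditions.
Each year the balance grows by 5%, i.e. is multiplied by 1 + 5/100 = 1.05, so N(n) = 1.05 × N(n-1). The initial deposit gives N(0) = 2000.
Unrolling gives the closed form N(n) = 2000 × (1.05)ⁿ.

N(n) = 1.05 × N(n-1), N(0) = 2000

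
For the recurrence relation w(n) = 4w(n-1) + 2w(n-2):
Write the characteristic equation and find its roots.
Substitute w(n) = rⁿ and divide through by rⁿ⁻²: r² - 4r - 2 = 0
Discriminant: 4² + 4·2 = 24, not a perfect square, so by the quadratic formula r = (4 ± √24)/2.
General solution: w(n) = A·r₁ⁿ + B·r₂ⁿ where r₁,r₂ = (4 ± √24)/2

Characteristic: r² - 4r - 2 = 0, Roots: r = (4 ± √24)/2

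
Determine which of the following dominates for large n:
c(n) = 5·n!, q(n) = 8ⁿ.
Comparing growth rates:
Growth-rate hierarchy: log n ≺ any polynomial ≺ any exponential cⁿ (c>1) ≺ n! ≺ nⁿ.
factorial dominates exponential base 8 asymptotically.

c(n) grows faster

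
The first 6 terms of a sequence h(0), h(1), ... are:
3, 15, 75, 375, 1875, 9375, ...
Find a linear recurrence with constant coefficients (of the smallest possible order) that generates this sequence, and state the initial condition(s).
Look for the lowest-order linear relation among consecutive terms.
Observation: each term is 5× the previous.
Check at n=2: 5·15 = 75. ✓

h(n) = 5 × h(n-1), h(0) = 3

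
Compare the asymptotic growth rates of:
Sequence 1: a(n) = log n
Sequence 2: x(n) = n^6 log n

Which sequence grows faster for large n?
Comparing growth rates:
Growth-rate hierarchy: log n ≺ any polynomial ≺ any exponential cⁿ (c>1) ≺ n! ≺ nⁿ.
polynomial degree 6 (with log factor) dominates logarithmic asymptotically.

x(n) grows faster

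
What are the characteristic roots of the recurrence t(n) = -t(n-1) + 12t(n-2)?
Substitute t(n) = rⁿ and divide through by rⁿ⁻²: r² + r - 12 = 0
Factor: (r - 3)(r + 4) = 0, so r = 3, -4.
General solution: t(n) = A·3ⁿ + B·(-4)ⁿ

Characteristic: r² + r - 12 = 0, Roots: r = 3, -4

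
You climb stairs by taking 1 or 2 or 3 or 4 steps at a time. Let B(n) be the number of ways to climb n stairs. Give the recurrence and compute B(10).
Condition on the size of the last step (1 to 4): before it there were n-1, …, n-4 stairs climbed, and these cases are disjoint, so B(n) = B(n-1) + B(n-2) + B(n-3) + B(n-4) (order-4 linear recurrence).
Initial conditions by direct count (compositions of i into parts ≤ 4): B(1) = 1; B(2) = 2; B(3) = 4; B(4) = 8.
Iterating the recurrence: B(5) = 15, B(6) = 29, B(7) = 56, B(8) = 108, B(9) = 208, B(10) = 401.

B(n) = B(n-1) + B(n-2) + B(n-3) + B(n-4), B(1) = 1, B(2) = 2, B(3) = 4, B(4) = 8; B(10) = 401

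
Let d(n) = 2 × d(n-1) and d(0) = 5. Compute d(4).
Computing step by step:
d(0) = 5
d(1) = 2 × 5 = 10
d(2) = 2 × 10 = 20
d(3) = 2 × 20 = 40
d(4) = 2 × 40 = 80

80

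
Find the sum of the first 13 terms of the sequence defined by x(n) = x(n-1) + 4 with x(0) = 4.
Computing the sequence terms: 4, 8, 12, 16, 20, 24, 28, 32, 36, 40, 44, 48, 52
Adding these values together:

364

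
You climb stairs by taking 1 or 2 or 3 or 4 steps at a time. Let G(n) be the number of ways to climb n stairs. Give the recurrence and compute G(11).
Condition on the size of the last step (1 to 4): before it there were n-1, …, n-4 stairs climbed, and these cases are disjoint, so G(n) = G(n-1) + G(n-2) + G(n-3) + G(n-4) (order-4 linear recurrence).
Initial conditions by direct count (compositions of i into parts ≤ 4): G(1) = 1; G(2) = 2; G(3) = 4; G(4) = 8.
Iterating the recurrence: G(5) = 15, G(6) = 29, G(7) = 56, G(8) = 108, G(9) = 208, G(10) = 401, G(11) = 773.

G(n) = G(n-1) + G(n-2) + G(n-3) + G(n-4), G(1) = 1, G(2) = 2, G(3) = 4, G(4) = 8; G(11) = 773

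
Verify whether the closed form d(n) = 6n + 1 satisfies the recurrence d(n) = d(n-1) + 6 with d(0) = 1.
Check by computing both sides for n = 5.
From the recurrence with d(0) = 1:
  d(0) = 1, d(1) = 7, d(2) = 13, d(3) = 19, d(4) = 25, d(5) = 31
  so the recurrence gives d(5) = 31.
From the proposed closed form d(n) = 6n + 1:
  d(5) = 31.
Both sides give 31 at n = 5, and the initial condition(s) match, so the closed form is consistent.

Yes, the closed form is correct.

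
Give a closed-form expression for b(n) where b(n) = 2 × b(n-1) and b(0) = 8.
Recurrence: b(n) = 2 × b(n-1), initial: b(0) = 8.
Each term is 2 times the previous, so this is geometric with ratio 2. After n steps: b(n) = b(0)·2ⁿ = 8·2ⁿ.

b(n) = 8·2ⁿ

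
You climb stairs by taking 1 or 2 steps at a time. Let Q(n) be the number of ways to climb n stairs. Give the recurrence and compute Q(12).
Condition on the size of the last step (1 to 2): before it there were n-1, …, n-2 stairs climbed, and these cases are disjoint, so Q(n) = Q(n-1) + Q(n-2) (Fibonacci-type sequence).
Initial conditions by direct count (compositions of i into parts ≤ 2): Q(1) = 1; Q(2) = 2.
Iterating the recurrence: Q(3) = 3, Q(4) = 5, Q(5) = 8, Q(6) = 13, Q(7) = 21, Q(8) = 34, Q(9) = 55, Q(10) = 89, Q(11) = 144, Q(12) = 233.

Q(n) = Q(n-1) + Q(n-2), Q(1) = 1, Q(2) = 2; Q(12) = 233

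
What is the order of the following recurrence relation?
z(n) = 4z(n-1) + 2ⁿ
The order is the largest lag k for which z(n-k) appears. Here the deepest term is z(n-1) (the 2ⁿ term is non-homogeneous and does not affect the order), so the order is 1.

Order 1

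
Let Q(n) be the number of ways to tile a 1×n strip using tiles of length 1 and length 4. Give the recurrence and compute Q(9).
Condition on the last tile: it has length 1 (leaving a 1×(n-1) strip) or length 4 (leaving a 1×(n-4) strip), so Q(n) = Q(n-1) + Q(n-4) (order-4 linear recurrence).
For 0 ≤ i < 4 only unit tiles fit, so Q(i) = 1.
Iterating the recurrence: Q(4) = 2, Q(5) = 3, Q(6) = 4, Q(7) = 5, Q(8) = 7, Q(9) = 10.

Q(n) = Q(n-1) + Q(n-4), with Q(i) = 1 for 0 ≤ i < 4; Q(9) = 10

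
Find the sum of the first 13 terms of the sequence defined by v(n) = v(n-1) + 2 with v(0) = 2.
Computing the sequence terms: 2, 4, 6, 8, 10, 12, 14, 16, 18, 20, 22, 24, 26
Adding these values together:

182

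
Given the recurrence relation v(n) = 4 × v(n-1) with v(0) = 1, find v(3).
Computing step by step:
v(0) = 1
v(1) = 4 × 1 = 4
v(2) = 4 × 4 = 16
v(3) = 4 × 16 = 64

64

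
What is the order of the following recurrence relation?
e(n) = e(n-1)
The order is the largest lag k for which e(n-k) appears. Here the deepest term is e(n-1), so the order is 1.

Order 1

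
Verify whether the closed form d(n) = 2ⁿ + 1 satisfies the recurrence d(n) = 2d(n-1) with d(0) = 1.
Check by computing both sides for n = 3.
From the recurrence with d(0) = 1:
  d(0) = 1, d(1) = 2, d(2) = 4, d(3) = 8
  so the recurrence gives d(3) = 8.
From the proposed closed form d(n) = 2ⁿ + 1:
  d(3) = 9.
The recurrence gives 8 but the closed form gives 9, so the closed form does not satisfy the recurrence.

No, the closed form is incorrect.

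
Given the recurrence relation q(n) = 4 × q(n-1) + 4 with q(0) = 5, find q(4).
Computing step by step:
q(0) = 5
q(1) = 4 × 5 + 4 = 24
q(2) = 4 × 24 + 4 = 100
q(3) = 4 × 100 + 4 = 404
q(4) = 4 × 404 + 4 = 1620

1620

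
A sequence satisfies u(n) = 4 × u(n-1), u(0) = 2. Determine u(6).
Computing step by step:
u(0) = 2
u(1) = 4 × 2 = 8
u(2) = 4 × 8 = 32
u(3) = 4 × 32 = 128
u(4) = 4 × 128 = 512
u(5) = 4 × 512 = 2048
u(6) = 4 × 2048 = 8192

8192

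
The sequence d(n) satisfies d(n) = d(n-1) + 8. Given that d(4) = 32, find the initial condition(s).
d(4) = d(0) + 4·8, so d(0) = 32 - 32 = 0.

d(0) = 0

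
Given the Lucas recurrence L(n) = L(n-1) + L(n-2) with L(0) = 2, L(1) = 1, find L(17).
Computing the sequence terms:
2, 1, 3, 4, 7, 11, 18, 29, 47, 76, 123, 199, 322, 521, 843, 1364, 2207, 3571

3571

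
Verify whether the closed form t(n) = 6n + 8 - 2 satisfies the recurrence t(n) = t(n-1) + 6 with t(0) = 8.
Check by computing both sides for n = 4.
From the recurrence with t(0) = 8:
  t(0) = 8, t(1) = 14, t(2) = 20, t(3) = 26, t(4) = 32
  so the recurrence gives t(4) = 32.
From the proposed closed form t(n) = 6n + 8 - 2:
  t(4) = 30.
The recurrence gives 32 but the closed form gives 30, so the closed form does not satisfy the recurrence.

No, the closed form is incorrect.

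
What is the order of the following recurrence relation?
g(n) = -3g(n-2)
The order is the largest lag k for which g(n-k) appears. Here the deepest term is g(n-2), so the order is 2.

Order 2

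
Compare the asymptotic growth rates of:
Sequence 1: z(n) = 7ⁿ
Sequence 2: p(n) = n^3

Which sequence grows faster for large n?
Comparing growth rates:
Growth-rate hierarchy: log n ≺ any polynomial ≺ any exponential cⁿ (c>1) ≺ n! ≺ nⁿ.
exponential base 7 dominates polynomial degree 3 asymptotically.

z(n) grows faster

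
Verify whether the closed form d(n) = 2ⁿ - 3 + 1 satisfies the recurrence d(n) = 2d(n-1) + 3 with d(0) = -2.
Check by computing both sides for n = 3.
From the recurrence with d(0) = -2:
  d(0) = -2, d(1) = -1, d(2) = 1, d(3) = 5
  so the recurrence gives d(3) = 5.
From the proposed closed form d(n) = 2ⁿ - 3 + 1:
  d(3) = 6.
The recurrence gives 5 but the closed form gives 6, so the closed form does not satisfy the recurrence.

No, the closed form is incorrect.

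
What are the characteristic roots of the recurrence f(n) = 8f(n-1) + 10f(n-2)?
Substitute f(n) = rⁿ and divide through by rⁿ⁻²: r² - 8r - 10 = 0
Discriminant: 8² + 4·10 = 104, not a perfect square, so by the quadratic formula r = (8 ± √104)/2.
General solution: f(n) = A·r₁ⁿ + B·r₂ⁿ where r₁,r₂ = (8 ± √104)/2

Characteristic: r² - 8r - 10 = 0, Roots: r = (8 ± √104)/2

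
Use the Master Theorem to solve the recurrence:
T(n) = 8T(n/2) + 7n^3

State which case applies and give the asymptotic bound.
Master Theorem template: T(n) = a·T(n/b) + f(n).
Here: a=8, b=2, f(n)=7n^3
Compute log_b(a) = log_2(8) = 3.
f(n) = 7n^3 = Θ(n^3). Case 2: T(n) = Θ(n^3 log n).

Case 2: T(n) = Θ(n^3 log n)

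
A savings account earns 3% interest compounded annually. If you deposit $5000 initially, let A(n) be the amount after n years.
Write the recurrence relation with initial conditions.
Each year the balance grows by 3%, i.e. is multiplied by 1 + 3/100 = 1.03, so A(n) = 1.03 × A(n-1). The initial deposit gives A(0) = 5000.
Unrolling gives the closed form A(n) = 5000 × (1.03)ⁿ.

A(n) = 1.03 × A(n-1), A(0) = 5000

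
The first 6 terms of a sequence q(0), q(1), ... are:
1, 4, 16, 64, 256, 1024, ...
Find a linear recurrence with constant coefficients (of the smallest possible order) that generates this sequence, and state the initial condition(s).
Look for the lowest-order linear relation among consecutive terms.
Observation: each term is 4× the previous.
Check at n=2: 4·4 = 16. ✓

q(n) = 4 × q(n-1), q(0) = 1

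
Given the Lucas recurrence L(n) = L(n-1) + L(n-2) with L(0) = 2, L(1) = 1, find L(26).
Computing the sequence terms:
2, 1, 3, 4, 7, 11, 18, 29, 47, 76, 123, 199, 322, 521, 843, 1364, 2207, 3571, 5778, 9349, 15127, 24476, 39603, 64079, 103682, 167761, 271443

271443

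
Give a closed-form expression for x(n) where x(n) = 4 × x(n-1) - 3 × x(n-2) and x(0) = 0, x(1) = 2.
Recurrence: x(n) = 4 × x(n-1) - 3 × x(n-2), initial: x(0) = 0, x(1) = 2.
Characteristic equation: r² - 4r + 3 = 0, which factors as (r - 3)(r - 1) = 0, so r = 3, 1. General solution x(n) = A·3ⁿ + B·1ⁿ. From x(0) = 0: A + B = 0. From x(1) = 2: 3A + 1B = 2. Solving gives A = 1, B = -1.

x(n) = 3ⁿ - 1ⁿ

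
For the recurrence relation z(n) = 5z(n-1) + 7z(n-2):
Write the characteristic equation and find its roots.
Substitute z(n) = rⁿ and divide through by rⁿ⁻²: r² - 5r - 7 = 0
Discriminant: 5² + 4·7 = 53, not a perfect square, so by the quadratic formula r = (5 ± √53)/2.
General solution: z(n) = A·r₁ⁿ + B·r₂ⁿ where r₁,r₂ = (5 ± √53)/2

Characteristic: r² - 5r - 7 = 0, Roots: r = (5 ± √53)/2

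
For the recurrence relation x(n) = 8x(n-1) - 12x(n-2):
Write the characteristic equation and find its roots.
Substitute x(n) = rⁿ and divide through by rⁿ⁻²: r² - 8r + 12 = 0
Factor: (r - 6)(r - 2) = 0, so r = 6, 2.
General solution: x(n) = A·6ⁿ + B·2ⁿ

Characteristic: r² - 8r + 12 = 0, Roots: r = 6, 2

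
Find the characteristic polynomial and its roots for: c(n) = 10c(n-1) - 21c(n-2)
Substitute c(n) = rⁿ and divide through by rⁿ⁻²: r² - 10r + 21 = 0
Factor: (r - 3)(r - 7) = 0, so r = 3, 7.
General solution: c(n) = A·3ⁿ + B·7ⁿ

Characteristic: r² - 10r + 21 = 0, Roots: r = 3, 7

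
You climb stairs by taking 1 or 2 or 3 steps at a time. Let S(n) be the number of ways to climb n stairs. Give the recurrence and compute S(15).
Condition on the size of the last step (1 to 3): before it there were n-1, …, n-3 stairs climbed, and these cases are disjoint, so S(n) = S(n-1) + S(n-2) + S(n-3) (order-3 linear recurrence).
Initial conditions by direct count (compositions of i into parts ≤ 3): S(1) = 1; S(2) = 2; S(3) = 4.
Iterating the recurrence: S(4) = 7, S(5) = 13, S(6) = 24, S(7) = 44, S(8) = 81, S(9) = 149, S(10) = 274, S(11) = 504, S(12) = 927, S(13) = 1705, S(14) = 3136, S(15) = 5768.

S(n) = S(n-1) + S(n-2) + S(n-3), S(1) = 1, S(2) = 2, S(3) = 4; S(15) = 5768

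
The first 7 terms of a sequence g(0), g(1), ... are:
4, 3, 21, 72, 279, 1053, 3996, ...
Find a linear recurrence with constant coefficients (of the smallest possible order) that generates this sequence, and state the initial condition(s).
Look for the lowest-order linear relation among consecutive terms.
Observation: g(n) - 3·g(n-1) - (3)·g(n-2) = 0 holds for the shown terms, and no order-1 relation g(n) = α·g(n-1) + β fits.
Check at n=3: 3·21 + (3)·3 = 72. ✓

g(n) = 3g(n-1) + 3g(n-2), g(0) = 4, g(1) = 3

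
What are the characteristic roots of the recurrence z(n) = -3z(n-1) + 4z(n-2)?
Substitute z(n) = rⁿ and divide through by rⁿ⁻²: r² + 3r - 4 = 0
Factor: (r + 4)(r - 1) = 0, so r = -4, 1.
General solution: z(n) = A·(-4)ⁿ + B·1ⁿ

Characteristic: r² + 3r - 4 = 0, Roots: r = -4, 1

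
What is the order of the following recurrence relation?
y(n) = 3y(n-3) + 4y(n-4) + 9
The order is the largest lag k for which y(n-k) appears. Here the deepest term is y(n-4) (the 9 term is non-homogeneous and does not affect the order), so the order is 4.

Order 4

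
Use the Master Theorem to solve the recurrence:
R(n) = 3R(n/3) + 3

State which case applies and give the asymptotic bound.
Master Theorem template: R(n) = a·R(n/b) + f(n).
Here: a=3, b=3, f(n)=3
Compute log_b(a) = log_3(3) = 1.
f(n) = 3 = O(n^(1-ε)) with ε = 1. Case 1: R(n) = Θ(n^log_b(a)) = Θ(n).

Case 1: R(n) = Θ(n)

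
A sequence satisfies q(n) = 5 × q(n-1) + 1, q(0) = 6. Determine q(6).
Computing step by step:
q(0) = 6
q(1) = 5 × 6 + 1 = 31
q(2) = 5 × 31 + 1 = 156
q(3) = 5 × 156 + 1 = 781
q(4) = 5 × 781 + 1 = 3906
q(5) = 5 × 3906 + 1 = 19531
q(6) = 5 × 19531 + 1 = 97656

97656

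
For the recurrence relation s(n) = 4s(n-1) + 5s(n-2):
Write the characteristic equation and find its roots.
Substitute s(n) = rⁿ and divide through by rⁿ⁻²: r² - 4r - 5 = 0
Factor: (r + 1)(r - 5) = 0, so r = -1, 5.
General solution: s(n) = A·(-1)ⁿ + B·5ⁿ

Characteristic: r² - 4r - 5 = 0, Roots: r = -1, 5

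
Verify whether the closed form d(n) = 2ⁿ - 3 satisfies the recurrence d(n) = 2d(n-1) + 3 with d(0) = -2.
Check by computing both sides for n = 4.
From the recurrence with d(0) = -2:
  d(0) = -2, d(1) = -1, d(2) = 1, d(3) = 5, d(4) = 13
  so the recurrence gives d(4) = 13.
From the proposed closed form d(n) = 2ⁿ - 3:
  d(4) = 13.
Both sides give 13 at n = 4, and the initial condition(s) match, so the closed form is consistent.

Yes, the closed form is correct.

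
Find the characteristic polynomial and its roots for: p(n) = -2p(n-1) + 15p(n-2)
Substitute p(n) = rⁿ and divide through by rⁿ⁻²: r² + 2r - 15 = 0
Factor: (r + 5)(r - 3) = 0, so r = -5, 3.
General solution: p(n) = A·(-5)ⁿ + B·3ⁿ

Characteristic: r² + 2r - 15 = 0, Roots: r = -5, 3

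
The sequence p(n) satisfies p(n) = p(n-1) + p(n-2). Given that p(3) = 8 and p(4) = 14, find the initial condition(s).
Work backwards using p(k) = p(k+2) - p(k+1):
p(2) = p(4) - p(3) = 14 - 8 = 6
p(1) = p(3) - p(2) = 8 - 6 = 2
p(0) = p(2) - p(1) = 6 - 2 = 4

p(0) = 4, p(1) = 2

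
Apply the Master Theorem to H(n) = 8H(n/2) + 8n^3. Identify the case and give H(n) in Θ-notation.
Master Theorem template: H(n) = a·H(n/b) + f(n).
Here: a=8, b=2, f(n)=8n^3
Compute log_b(a) = log_2(8) = 3.
f(n) = 8n^3 = Θ(n^3). Case 2: H(n) = Θ(n^3 log n).

Case 2: H(n) = Θ(n^3 log n)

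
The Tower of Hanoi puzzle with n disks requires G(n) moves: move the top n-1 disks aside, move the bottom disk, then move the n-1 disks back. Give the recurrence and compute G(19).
Moving n disks = move the top n-1 disks aside (G(n-1) moves) + move the largest disk (1 move) + move the n-1 disks back on top (G(n-1) moves), so G(n) = 2G(n-1) + 1, with G(1) = 1 (a single disk takes one move).
First terms: 1, 3, 7, 15, 31, 63, … — each is one less than a power of 2. Indeed G(n) + 1 = 2(G(n-1) + 1) with G(1) + 1 = 2, so G(n) + 1 = 2ⁿ and G(n) = 2ⁿ - 1.
Hence G(19) = 2^19 - 1 = 524288 - 1 = 524287.

G(n) = 2G(n-1) + 1, G(1) = 1; G(19) = 524287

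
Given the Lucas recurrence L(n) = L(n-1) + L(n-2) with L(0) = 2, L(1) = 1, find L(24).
Computing the sequence terms:
2, 1, 3, 4, 7, 11, 18, 29, 47, 76, 123, 199, 322, 521, 843, 1364, 2207, 3571, 5778, 9349, 15127, 24476, 39603, 64079, 103682

103682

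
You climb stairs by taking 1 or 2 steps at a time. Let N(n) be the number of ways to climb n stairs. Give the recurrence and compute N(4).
Condition on the size of the last step (1 to 2): before it there were n-1, …, n-2 stairs climbed, and these cases are disjoint, so N(n) = N(n-1) + N(n-2) (Fibonacci-type sequence).
Initial conditions by direct count (compositions of i into parts ≤ 2): N(1) = 1; N(2) = 2.
Iterating the recurrence: N(3) = 3, N(4) = 5.

N(n) = N(n-1) + N(n-2), N(1) = 1, N(2) = 2; N(4) = 5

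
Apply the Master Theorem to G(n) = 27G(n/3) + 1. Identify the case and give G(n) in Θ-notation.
Master Theorem template: G(n) = a·G(n/b) + f(n).
Here: a=27, b=3, f(n)=1
Compute log_b(a) = log_3(27) = 3.
f(n) = 1 = O(n^(3-ε)) with ε = 3. Case 1: G(n) = Θ(n^log_b(a)) = Θ(n^3).

Case 1: G(n) = Θ(n^3)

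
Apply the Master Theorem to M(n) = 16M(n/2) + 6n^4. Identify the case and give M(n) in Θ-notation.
Master Theorem template: M(n) = a·M(n/b) + f(n).
Here: a=16, b=2, f(n)=6n^4
Compute log_b(a) = log_2(16) = 4.
f(n) = 6n^4 = Θ(n^4). Case 2: M(n) = Θ(n^4 log n).

Case 2: M(n) = Θ(n^4 log n)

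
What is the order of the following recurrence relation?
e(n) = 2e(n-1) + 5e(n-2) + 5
The order is the largest lag k for which e(n-k) appears. Here the deepest term is e(n-2) (the 5 term is non-homogeneous and does not affect the order), so the order is 2.

Order 2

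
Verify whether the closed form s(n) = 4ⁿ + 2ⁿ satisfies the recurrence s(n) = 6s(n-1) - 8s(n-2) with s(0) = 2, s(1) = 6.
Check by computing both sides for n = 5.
From the recurrence with s(0) = 2, s(1) = 6:
  s(0) = 2, s(1) = 6, s(2) = 20, s(3) = 72, s(4) = 272, s(5) = 1056
  so the recurrence gives s(5) = 1056.
From the proposed closed form s(n) = 4ⁿ + 2ⁿ:
  s(5) = 1056.
Both sides give 1056 at n = 5, and the initial condition(s) match, so the closed form is consistent.

Yes, the closed form is correct.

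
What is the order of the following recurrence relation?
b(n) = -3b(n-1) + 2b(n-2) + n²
The order is the largest lag k for which b(n-k) appears. Here the deepest term is b(n-2) (the n² term is non-homogeneous and does not affect the order), so the order is 2.

Order 2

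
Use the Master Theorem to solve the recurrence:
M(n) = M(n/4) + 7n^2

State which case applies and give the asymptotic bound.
Master Theorem template: M(n) = a·M(n/b) + f(n).
Here: a=1, b=4, f(n)=7n^2
Compute log_b(a) = log_4(1) = 0.
f(n) = 7n^2 = Ω(n^(0+ε)) with ε = 2, and the regularity condition holds (a·f(n/b) = (a/b^2)·f(n) with a/b^2 = 4^-2 < 1). Case 3: M(n) = Θ(f(n)) = Θ(n^2).

Case 3: M(n) = Θ(n^2)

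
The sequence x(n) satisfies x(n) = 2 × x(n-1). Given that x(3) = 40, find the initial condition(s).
In general x(n) = 2ⁿ · x(0). At n = 3: x(0) = x(3) / 2^3 = 40 / 8 = 5.

x(0) = 5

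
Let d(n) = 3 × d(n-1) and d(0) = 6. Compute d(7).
Computing step by step:
d(0) = 6
d(1) = 3 × 6 = 18
d(2) = 3 × 18 = 54
d(3) = 3 × 54 = 162
d(4) = 3 × 162 = 486
d(5) = 3 × 486 = 1458
d(6) = 3 × 1458 = 4374
d(7) = 3 × 4374 = 13122

13122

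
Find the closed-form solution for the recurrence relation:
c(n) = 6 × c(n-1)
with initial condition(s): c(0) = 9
Recurrence: c(n) = 6 × c(n-1), initial: c(0) = 9.
Each term is 6 times the previous, so this is geometric with ratio 6. After n steps: c(n) = c(0)·6ⁿ = 9·6ⁿ.

c(n) = 9·6ⁿ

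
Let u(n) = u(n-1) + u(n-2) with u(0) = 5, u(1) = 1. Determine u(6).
Computing the sequence terms:
5, 1, 6, 7, 13, 20, 33

33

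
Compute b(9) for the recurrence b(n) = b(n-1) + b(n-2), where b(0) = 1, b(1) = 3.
Computing the sequence terms:
1, 3, 4, 7, 11, 18, 29, 47, 76, 123

123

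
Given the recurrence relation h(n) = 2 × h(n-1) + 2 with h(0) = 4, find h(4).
Computing step by step:
h(0) = 4
h(1) = 2 × 4 + 2 = 10
h(2) = 2 × 10 + 2 = 22
h(3) = 2 × 22 + 2 = 46
h(4) = 2 × 46 + 2 = 94

94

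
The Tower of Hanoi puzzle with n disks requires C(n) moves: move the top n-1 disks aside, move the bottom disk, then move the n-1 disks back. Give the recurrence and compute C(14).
Moving n disks = move the top n-1 disks aside (C(n-1) moves) + move the largest disk (1 move) + move the n-1 disks back on top (C(n-1) moves), so C(n) = 2C(n-1) + 1, with C(1) = 1 (a single disk takes one move).
First terms: 1, 3, 7, 15, 31, 63, … — each is one less than a power of 2. Indeed C(n) + 1 = 2(C(n-1) + 1) with C(1) + 1 = 2, so C(n) + 1 = 2ⁿ and C(n) = 2ⁿ - 1.
Hence C(14) = 2^14 - 1 = 16384 - 1 = 16383.

C(n) = 2C(n-1) + 1, C(1) = 1; C(14) = 16383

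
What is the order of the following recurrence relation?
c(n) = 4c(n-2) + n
The order is the largest lag k for which c(n-k) appears. Here the deepest term is c(n-2) (the n term is non-homogeneous and does not affect the order), so the order is 2.

Order 2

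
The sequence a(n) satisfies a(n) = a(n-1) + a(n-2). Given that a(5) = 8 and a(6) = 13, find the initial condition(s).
Work backwards using a(k) = a(k+2) - a(k+1):
a(4) = a(6) - a(5) = 13 - 8 = 5
a(3) = a(5) - a(4) = 8 - 5 = 3
a(2) = a(4) - a(3) = 5 - 3 = 2
a(1) = a(3) - a(2) = 3 - 2 = 1
a(0) = a(2) - a(1) = 2 - 1 = 1

a(0) = 1, a(1) = 1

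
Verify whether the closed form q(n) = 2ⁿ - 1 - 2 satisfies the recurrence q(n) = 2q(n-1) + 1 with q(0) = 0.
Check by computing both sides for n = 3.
From the recurrence with q(0) = 0:
  q(0) = 0, q(1) = 1, q(2) = 3, q(3) = 7
  so the recurrence gives q(3) = 7.
From the proposed closed form q(n) = 2ⁿ - 1 - 2:
  q(3) = 5.
The recurrence gives 7 but the closed form gives 5, so the closed form does not satisfy the recurrence.

No, the closed form is incorrect.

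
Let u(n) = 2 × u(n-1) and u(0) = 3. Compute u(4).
Computing step by step:
u(0) = 3
u(1) = 2 × 3 = 6
u(2) = 2 × 6 = 12
u(3) = 2 × 12 = 24
u(4) = 2 × 24 = 48

48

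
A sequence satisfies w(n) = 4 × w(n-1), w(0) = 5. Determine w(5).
Computing step by step:
w(0) = 5
w(1) = 4 × 5 = 20
w(2) = 4 × 20 = 80
w(3) = 4 × 80 = 320
w(4) = 4 × 320 = 1280
w(5) = 4 × 1280 = 5120

5120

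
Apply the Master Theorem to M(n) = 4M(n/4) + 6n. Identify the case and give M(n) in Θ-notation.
Master Theorem template: M(n) = a·M(n/b) + f(n).
Here: a=4, b=4, f(n)=6n
Compute log_b(a) = log_4(4) = 1.
f(n) = 6n = Θ(n). Case 2: M(n) = Θ(n log n).

Case 2: M(n) = Θ(n log n)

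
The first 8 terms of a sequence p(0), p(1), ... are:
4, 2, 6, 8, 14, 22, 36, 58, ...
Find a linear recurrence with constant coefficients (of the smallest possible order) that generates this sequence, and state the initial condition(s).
Look for the lowest-order linear relation among consecutive terms.
Observation: p(n) - 1·p(n-1) - (1)·p(n-2) = 0 holds for the shown terms, and no order-1 relation p(n) = α·p(n-1) + β fits.
Check at n=3: 1·6 + (1)·2 = 8. ✓

p(n) = p(n-1) + p(n-2), p(0) = 4, p(1) = 2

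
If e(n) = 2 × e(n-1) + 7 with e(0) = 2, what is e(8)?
Computing step by step:
e(0) = 2
e(1) = 2 × 2 + 7 = 11
e(2) = 2 × 11 + 7 = 29
e(3) = 2 × 29 + 7 = 65
e(4) = 2 × 65 + 7 = 137
e(5) = 2 × 137 + 7 = 281
e(6) = 2 × 281 + 7 = 569
e(7) = 2 × 569 + 7 = 1145
e(8) = 2 × 1145 + 7 = 2297

2297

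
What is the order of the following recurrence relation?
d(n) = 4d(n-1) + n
The order is the largest lag k for which d(n-k) appears. Here the deepest term is d(n-1) (the n term is non-homogeneous and does not affect the order), so the order is 1.

Order 1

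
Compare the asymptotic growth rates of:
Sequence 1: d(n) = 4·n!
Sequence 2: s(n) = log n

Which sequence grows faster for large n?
Comparing growth rates:
Growth-rate hierarchy: log n ≺ any polynomial ≺ any exponential cⁿ (c>1) ≺ n! ≺ nⁿ.
factorial dominates logarithmic asymptotically.

d(n) grows faster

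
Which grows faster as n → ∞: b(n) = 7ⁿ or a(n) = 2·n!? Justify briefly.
Comparing growth rates:
Growth-rate hierarchy: log n ≺ any polynomial ≺ any exponential cⁿ (c>1) ≺ n! ≺ nⁿ.
factorial dominates exponential base 7 asymptotically.

a(n) grows faster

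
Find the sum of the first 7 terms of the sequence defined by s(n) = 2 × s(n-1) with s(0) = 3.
Computing the sequence terms: 3, 6, 12, 24, 48, 96, 192
Adding these values together:

381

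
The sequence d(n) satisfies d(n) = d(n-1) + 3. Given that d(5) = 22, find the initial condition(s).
d(5) = d(0) + 5·3, so d(0) = 22 - 15 = 7.

d(0) = 7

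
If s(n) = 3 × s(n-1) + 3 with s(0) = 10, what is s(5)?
Computing step by step:
s(0) = 10
s(1) = 3 × 10 + 3 = 33
s(2) = 3 × 33 + 3 = 102
s(3) = 3 × 102 + 3 = 309
s(4) = 3 × 309 + 3 = 930
s(5) = 3 × 930 + 3 = 2793

2793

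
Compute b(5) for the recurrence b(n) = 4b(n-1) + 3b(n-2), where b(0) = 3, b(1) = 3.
Computing the sequence terms:
3, 3, 21, 93, 435, 2019

2019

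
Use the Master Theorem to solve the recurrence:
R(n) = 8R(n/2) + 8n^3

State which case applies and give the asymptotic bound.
Master Theorem template: R(n) = a·R(n/b) + f(n).
Here: a=8, b=2, f(n)=8n^3
Compute log_b(a) = log_2(8) = 3.
f(n) = 8n^3 = Θ(n^3). Case 2: R(n) = Θ(n^3 log n).

Case 2: R(n) = Θ(n^3 log n)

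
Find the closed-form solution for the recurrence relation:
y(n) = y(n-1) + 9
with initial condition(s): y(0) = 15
Recurrence: y(n) = y(n-1) + 9, initial: y(0) = 15.
Each step adds 9, so y(n) = y(0) + 9n = 9n + 15.

y(n) = 9n + 15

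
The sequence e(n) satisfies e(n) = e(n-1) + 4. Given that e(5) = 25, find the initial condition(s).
e(5) = e(0) + 5·4, so e(0) = 25 - 20 = 5.

e(0) = 5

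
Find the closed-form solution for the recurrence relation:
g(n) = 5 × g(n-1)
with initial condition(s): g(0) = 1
Recurrence: g(n) = 5 × g(n-1), initial: g(0) = 1.
Each term is 5 times the previous, so this is geometric with ratio 5. After n steps: g(n) = g(0)·5ⁿ = 5ⁿ.

g(n) = 5ⁿ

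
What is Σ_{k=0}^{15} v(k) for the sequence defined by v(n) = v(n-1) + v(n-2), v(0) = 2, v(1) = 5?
Computing the sequence terms: 2, 5, 7, 12, 19, 31, 50, 81, 131, 212, 343, 555, 898, 1453, 2351, 3804
Adding these values together:

9954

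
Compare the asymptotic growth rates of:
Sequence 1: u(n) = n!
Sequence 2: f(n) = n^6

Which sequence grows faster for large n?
Comparing growth rates:
Growth-rate hierarchy: log n ≺ any polynomial ≺ any exponential cⁿ (c>1) ≺ n! ≺ nⁿ.
factorial dominates polynomial degree 6 asymptotically.

u(n) grows faster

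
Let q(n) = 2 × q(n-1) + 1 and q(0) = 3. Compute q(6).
Computing step by step:
q(0) = 3
q(1) = 2 × 3 + 1 = 7
q(2) = 2 × 7 + 1 = 15
q(3) = 2 × 15 + 1 = 31
q(4) = 2 × 31 + 1 = 63
q(5) = 2 × 63 + 1 = 127
q(6) = 2 × 127 + 1 = 255

255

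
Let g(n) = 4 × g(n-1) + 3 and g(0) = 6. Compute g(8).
Computing step by step:
g(0) = 6
g(1) = 4 × 6 + 3 = 27
g(2) = 4 × 27 + 3 = 111
g(3) = 4 × 111 + 3 = 447
g(4) = 4 × 447 + 3 = 1791
g(5) = 4 × 1791 + 3 = 7167
g(6) = 4 × 7167 + 3 = 28671
g(7) = 4 × 28671 + 3 = 114687
g(8) = 4 × 114687 + 3 = 458751

458751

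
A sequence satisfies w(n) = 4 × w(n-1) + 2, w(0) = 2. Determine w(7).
Computing step by step:
w(0) = 2
w(1) = 4 × 2 + 2 = 10
w(2) = 4 × 10 + 2 = 42
w(3) = 4 × 42 + 2 = 170
w(4) = 4 × 170 + 2 = 682
w(5) = 4 × 682 + 2 = 2730
w(6) = 4 × 2730 + 2 = 10922
w(7) = 4 × 10922 + 2 = 43690

43690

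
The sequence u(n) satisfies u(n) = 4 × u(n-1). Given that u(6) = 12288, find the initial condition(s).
In general u(n) = 4ⁿ · u(0). At n = 6: u(0) = u(6) / 4^6 = 12288 / 4096 = 3.

u(0) = 3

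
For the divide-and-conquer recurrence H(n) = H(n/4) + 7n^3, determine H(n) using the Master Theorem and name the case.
Master Theorem template: H(n) = a·H(n/b) + f(n).
Here: a=1, b=4, f(n)=7n^3
Compute log_b(a) = log_4(1) = 0.
f(n) = 7n^3 = Ω(n^(0+ε)) with ε = 3, and the regularity condition holds (a·f(n/b) = (a/b^3)·f(n) with a/b^3 = 4^-3 < 1). Case 3: H(n) = Θ(f(n)) = Θ(n^3).

Case 3: H(n) = Θ(n^3)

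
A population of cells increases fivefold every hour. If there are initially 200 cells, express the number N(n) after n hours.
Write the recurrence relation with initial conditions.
Each hour multiplies the count by 5, so the count after n hours depends only on the count after n-1 hours: N(n) = 5 × N(n-1). The starting count gives N(0) = 200.
Unrolling n times gives the closed form N(n) = 200 × 5ⁿ.

N(n) = 5 × N(n-1), N(0) = 200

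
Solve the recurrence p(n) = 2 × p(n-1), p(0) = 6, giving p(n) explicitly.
Recurrence: p(n) = 2 × p(n-1), initial: p(0) = 6.
Each term is 2 times the previous, so this is geometric with ratio 2. After n steps: p(n) = p(0)·2ⁿ = 6·2ⁿ.

p(n) = 6·2ⁿ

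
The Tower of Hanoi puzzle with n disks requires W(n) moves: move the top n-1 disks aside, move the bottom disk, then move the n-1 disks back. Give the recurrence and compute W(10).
Moving n disks = move the top n-1 disks aside (W(n-1) moves) + move the largest disk (1 move) + move the n-1 disks back on top (W(n-1) moves), so W(n) = 2W(n-1) + 1, with W(1) = 1 (a single disk takes one move).
First terms: 1, 3, 7, 15, 31, 63, … — each is one less than a power of 2. Indeed W(n) + 1 = 2(W(n-1) + 1) with W(1) + 1 = 2, so W(n) + 1 = 2ⁿ and W(n) = 2ⁿ - 1.
Hence W(10) = 2^10 - 1 = 1024 - 1 = 1023.

W(n) = 2W(n-1) + 1, W(1) = 1; W(10) = 1023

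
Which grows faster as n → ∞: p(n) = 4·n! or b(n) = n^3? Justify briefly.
Comparing growth rates:
Growth-rate hierarchy: log n ≺ any polynomial ≺ any exponential cⁿ (c>1) ≺ n! ≺ nⁿ.
factorial dominates polynomial degree 3 asymptotically.

p(n) grows faster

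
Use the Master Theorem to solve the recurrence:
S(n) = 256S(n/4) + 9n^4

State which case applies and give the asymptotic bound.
Master Theorem template: S(n) = a·S(n/b) + f(n).
Here: a=256, b=4, f(n)=9n^4
Compute log_b(a) = log_4(256) = 4.
f(n) = 9n^4 = Θ(n^4). Case 2: S(n) = Θ(n^4 log n).

Case 2: S(n) = Θ(n^4 log n)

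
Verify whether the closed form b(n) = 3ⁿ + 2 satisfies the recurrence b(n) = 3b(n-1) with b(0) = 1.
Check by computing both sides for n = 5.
From the recurrence with b(0) = 1:
  b(0) = 1, b(1) = 3, b(2) = 9, b(3) = 27, b(4) = 81, b(5) = 243
  so the recurrence gives b(5) = 243.
From the proposed closed form b(n) = 3ⁿ + 2:
  b(5) = 245.
The recurrence gives 243 but the closed form gives 245, so the closed form does not satisfy the recurrence.

No, the closed form is incorrect.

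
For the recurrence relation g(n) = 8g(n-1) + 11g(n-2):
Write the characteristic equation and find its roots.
Substitute g(n) = rⁿ and divide through by rⁿ⁻²: r² - 8r - 11 = 0
Discriminant: 8² + 4·11 = 108, not a perfect square, so by the quadratic formula r = (8 ± √108)/2.
General solution: g(n) = A·r₁ⁿ + B·r₂ⁿ where r₁,r₂ = (8 ± √108)/2

Characteristic: r² - 8r - 11 = 0, Roots: r = (8 ± √108)/2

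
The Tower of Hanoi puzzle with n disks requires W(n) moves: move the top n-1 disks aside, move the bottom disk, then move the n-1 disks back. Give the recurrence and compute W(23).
Moving n disks = move the top n-1 disks aside (W(n-1) moves) + move the largest disk (1 move) + move the n-1 disks back on top (W(n-1) moves), so W(n) = 2W(n-1) + 1, with W(1) = 1 (a single disk takes one move).
First terms: 1, 3, 7, 15, 31, 63, … — each is one less than a power of 2. Indeed W(n) + 1 = 2(W(n-1) + 1) with W(1) + 1 = 2, so W(n) + 1 = 2ⁿ and W(n) = 2ⁿ - 1.
Hence W(23) = 2^23 - 1 = 8388608 - 1 = 8388607.

W(n) = 2W(n-1) + 1, W(1) = 1; W(23) = 8388607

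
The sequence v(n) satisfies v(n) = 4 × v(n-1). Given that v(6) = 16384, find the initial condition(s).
In general v(n) = 4ⁿ · v(0). At n = 6: v(0) = v(6) / 4^6 = 16384 / 4096 = 4.

v(0) = 4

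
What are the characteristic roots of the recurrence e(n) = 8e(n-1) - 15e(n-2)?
Substitute e(n) = rⁿ and divide through by rⁿ⁻²: r² - 8r + 15 = 0
Factor: (r - 5)(r - 3) = 0, so r = 5, 3.
General solution: e(n) = A·5ⁿ + B·3ⁿ

Characteristic: r² - 8r + 15 = 0, Roots: r = 5, 3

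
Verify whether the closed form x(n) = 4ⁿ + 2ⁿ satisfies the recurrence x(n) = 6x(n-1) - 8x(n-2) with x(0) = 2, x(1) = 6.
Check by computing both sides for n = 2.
From the recurrence with x(0) = 2, x(1) = 6:
  x(0) = 2, x(1) = 6, x(2) = 20
  so the recurrence gives x(2) = 20.
From the proposed closed form x(n) = 4ⁿ + 2ⁿ:
  x(2) = 20.
Both sides give 20 at n = 2, and the initial condition(s) match, so the closed form is consistent.

Yes, the closed form is correct.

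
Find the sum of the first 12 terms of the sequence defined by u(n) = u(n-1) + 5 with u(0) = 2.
Computing the sequence terms: 2, 7, 12, 17, 22, 27, 32, 37, 42, 47, 52, 57
Adding these values together:

354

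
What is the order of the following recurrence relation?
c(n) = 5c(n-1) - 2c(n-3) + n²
The order is the largest lag k for which c(n-k) appears. Here the deepest term is c(n-3) (the n² term is non-homogeneous and does not affect the order), so the order is 3.

Order 3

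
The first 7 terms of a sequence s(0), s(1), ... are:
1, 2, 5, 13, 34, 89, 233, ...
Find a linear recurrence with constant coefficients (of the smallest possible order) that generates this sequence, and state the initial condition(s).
Look for the lowest-order linear relation among consecutive terms.
Observation: s(n) - 3·s(n-1) - (-1)·s(n-2) = 0 holds for the shown terms, and no order-1 relation s(n) = α·s(n-1) + β fits.
Check at n=3: 3·5 + (-1)·2 = 13. ✓

s(n) = 3s(n-1) - s(n-2), s(0) = 1, s(1) = 2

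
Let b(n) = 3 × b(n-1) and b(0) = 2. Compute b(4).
Computing step by step:
b(0) = 2
b(1) = 3 × 2 = 6
b(2) = 3 × 6 = 18
b(3) = 3 × 18 = 54
b(4) = 3 × 54 = 162

162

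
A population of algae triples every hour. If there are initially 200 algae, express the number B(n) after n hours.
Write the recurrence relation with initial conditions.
Each hour multiplies the count by 3, so the count after n hours depends only on the count after n-1 hours: B(n) = 3 × B(n-1). The starting count gives B(0) = 200.
Unrolling n times gives the closed form B(n) = 200 × 3ⁿ.

B(n) = 3 × B(n-1), B(0) = 200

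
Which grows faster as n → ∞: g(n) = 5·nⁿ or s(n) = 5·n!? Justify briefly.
Comparing growth rates:
Growth-rate hierarchy: log n ≺ any polynomial ≺ any exponential cⁿ (c>1) ≺ n! ≺ nⁿ.
super-exponential nⁿ dominates factorial asymptotically.

g(n) grows faster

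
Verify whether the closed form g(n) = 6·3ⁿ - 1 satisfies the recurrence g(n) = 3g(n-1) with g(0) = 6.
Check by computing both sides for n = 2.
From the recurrence with g(0) = 6:
  g(0) = 6, g(1) = 18, g(2) = 54
  so the recurrence gives g(2) = 54.
From the proposed closed form g(n) = 6·3ⁿ - 1:
  g(2) = 53.
The recurrence gives 54 but the closed form gives 53, so the closed form does not satisfy the recurrence.

No, the closed form is incorrect.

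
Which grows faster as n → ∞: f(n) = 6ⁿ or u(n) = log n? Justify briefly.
Comparing growth rates:
Growth-rate hierarchy: log n ≺ any polynomial ≺ any exponential cⁿ (c>1) ≺ n! ≺ nⁿ.
exponential base 6 dominates logarithmic asymptotically.

f(n) grows faster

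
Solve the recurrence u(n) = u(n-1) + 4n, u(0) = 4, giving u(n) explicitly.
Recurrence: u(n) = u(n-1) + 4n, initial: u(0) = 4.
Telescoping: u(n) = u(0) + 4·Σᵢ₌₁ⁿ i = 4 + 4·n(n+1)/2.

u(n) = 4·n(n+1)/2 + 4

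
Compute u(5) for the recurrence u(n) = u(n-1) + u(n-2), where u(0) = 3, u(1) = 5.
Computing the sequence terms:
3, 5, 8, 13, 21, 34

34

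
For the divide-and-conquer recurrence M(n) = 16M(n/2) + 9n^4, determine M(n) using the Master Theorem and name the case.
Master Theorem template: M(n) = a·M(n/b) + f(n).
Here: a=16, b=2, f(n)=9n^4
Compute log_b(a) = log_2(16) = 4.
f(n) = 9n^4 = Θ(n^4). Case 2: M(n) = Θ(n^4 log n).

Case 2: M(n) = Θ(n^4 log n)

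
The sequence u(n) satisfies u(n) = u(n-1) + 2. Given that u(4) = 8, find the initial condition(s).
u(4) = u(0) + 4·2, so u(0) = 8 - 8 = 0.

u(0) = 0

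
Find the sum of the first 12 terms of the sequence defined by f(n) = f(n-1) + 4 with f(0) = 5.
Computing the sequence terms: 5, 9, 13, 17, 21, 25, 29, 33, 37, 41, 45, 49
Adding these values together:

324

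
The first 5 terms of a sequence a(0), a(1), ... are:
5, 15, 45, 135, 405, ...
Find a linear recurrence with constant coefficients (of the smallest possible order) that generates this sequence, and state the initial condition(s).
Look for the lowest-order linear relation among consecutive terms.
Observation: each term is 3× the previous.
Check at n=2: 3·15 = 45. ✓

a(n) = 3 × a(n-1), a(0) = 5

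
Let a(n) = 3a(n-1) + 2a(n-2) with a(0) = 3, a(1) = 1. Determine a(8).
Computing the sequence terms:
3, 1, 9, 29, 105, 373, 1329, 4733, 16857

16857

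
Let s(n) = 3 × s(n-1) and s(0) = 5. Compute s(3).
Computing step by step:
s(0) = 5
s(1) = 3 × 5 = 15
s(2) = 3 × 15 = 45
s(3) = 3 × 45 = 135

135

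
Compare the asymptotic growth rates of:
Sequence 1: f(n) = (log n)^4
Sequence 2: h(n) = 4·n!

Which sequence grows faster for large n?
Comparing growth rates:
Growth-rate hierarchy: log n ≺ any polynomial ≺ any exponential cⁿ (c>1) ≺ n! ≺ nⁿ.
factorial dominates polylogarithmic (log n)^4 asymptotically.

h(n) grows faster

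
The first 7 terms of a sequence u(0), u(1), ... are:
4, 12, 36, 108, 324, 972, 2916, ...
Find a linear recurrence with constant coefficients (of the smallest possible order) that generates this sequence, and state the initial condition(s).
Look for the lowest-order linear relation among consecutive terms.
Observation: each term is 3× the previous.
Check at n=2: 3·12 = 36. ✓

u(n) = 3 × u(n-1), u(0) = 4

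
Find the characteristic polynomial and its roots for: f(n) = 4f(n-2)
Substitute f(n) = rⁿ and divide through by rⁿ⁻²: r² - 4 = 0
Factor: (r + 2)(r - 2) = 0, so r = -2, 2.
General solution: f(n) = A·(-2)ⁿ + B·2ⁿ

Characteristic: r² - 4 = 0, Roots: r = -2, 2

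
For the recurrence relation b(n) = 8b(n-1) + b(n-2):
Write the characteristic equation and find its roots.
Substitute b(n) = rⁿ and divide through by rⁿ⁻²: r² - 8r - 1 = 0
Discriminant: 8² + 4·1 = 68, not a perfect square, so by the quadratic formula r = (8 ± √68)/2.
General solution: b(n) = A·r₁ⁿ + B·r₂ⁿ where r₁,r₂ = (8 ± √68)/2

Characteristic: r² - 8r - 1 = 0, Roots: r = (8 ± √68)/2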